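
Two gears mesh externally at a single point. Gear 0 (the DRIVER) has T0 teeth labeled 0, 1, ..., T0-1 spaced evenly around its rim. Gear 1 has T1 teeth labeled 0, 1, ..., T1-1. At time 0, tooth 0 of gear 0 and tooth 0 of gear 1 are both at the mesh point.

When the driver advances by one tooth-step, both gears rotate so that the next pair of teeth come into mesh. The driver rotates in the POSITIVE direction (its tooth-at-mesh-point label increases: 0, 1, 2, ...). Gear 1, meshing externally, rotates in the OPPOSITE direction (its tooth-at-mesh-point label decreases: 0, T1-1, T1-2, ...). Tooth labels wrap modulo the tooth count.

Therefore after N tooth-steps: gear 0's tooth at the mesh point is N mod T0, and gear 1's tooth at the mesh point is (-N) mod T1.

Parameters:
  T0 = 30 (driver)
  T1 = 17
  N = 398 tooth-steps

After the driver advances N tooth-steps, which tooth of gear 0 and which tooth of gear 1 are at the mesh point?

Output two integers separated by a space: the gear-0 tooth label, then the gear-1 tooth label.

Answer: 8 10

Derivation:
Gear 0 (driver, T0=30): tooth at mesh = N mod T0
  398 = 13 * 30 + 8, so 398 mod 30 = 8
  gear 0 tooth = 8
Gear 1 (driven, T1=17): tooth at mesh = (-N) mod T1
  398 = 23 * 17 + 7, so 398 mod 17 = 7
  (-398) mod 17 = (-7) mod 17 = 17 - 7 = 10
Mesh after 398 steps: gear-0 tooth 8 meets gear-1 tooth 10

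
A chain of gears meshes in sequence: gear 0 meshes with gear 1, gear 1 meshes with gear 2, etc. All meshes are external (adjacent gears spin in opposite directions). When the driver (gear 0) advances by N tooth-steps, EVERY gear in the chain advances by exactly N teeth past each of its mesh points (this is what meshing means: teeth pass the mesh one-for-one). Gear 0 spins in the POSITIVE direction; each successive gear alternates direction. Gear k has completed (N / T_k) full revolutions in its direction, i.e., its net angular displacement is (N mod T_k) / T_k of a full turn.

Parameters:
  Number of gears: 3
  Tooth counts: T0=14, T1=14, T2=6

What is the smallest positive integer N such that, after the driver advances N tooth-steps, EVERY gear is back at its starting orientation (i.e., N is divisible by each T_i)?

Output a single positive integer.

Gear k returns to start when N is a multiple of T_k.
All gears at start simultaneously when N is a common multiple of [14, 14, 6]; the smallest such N is lcm(14, 14, 6).
Start: lcm = T0 = 14
Fold in T1=14: gcd(14, 14) = 14; lcm(14, 14) = 14 * 14 / 14 = 196 / 14 = 14
Fold in T2=6: gcd(14, 6) = 2; lcm(14, 6) = 14 * 6 / 2 = 84 / 2 = 42
Full cycle length = 42

Answer: 42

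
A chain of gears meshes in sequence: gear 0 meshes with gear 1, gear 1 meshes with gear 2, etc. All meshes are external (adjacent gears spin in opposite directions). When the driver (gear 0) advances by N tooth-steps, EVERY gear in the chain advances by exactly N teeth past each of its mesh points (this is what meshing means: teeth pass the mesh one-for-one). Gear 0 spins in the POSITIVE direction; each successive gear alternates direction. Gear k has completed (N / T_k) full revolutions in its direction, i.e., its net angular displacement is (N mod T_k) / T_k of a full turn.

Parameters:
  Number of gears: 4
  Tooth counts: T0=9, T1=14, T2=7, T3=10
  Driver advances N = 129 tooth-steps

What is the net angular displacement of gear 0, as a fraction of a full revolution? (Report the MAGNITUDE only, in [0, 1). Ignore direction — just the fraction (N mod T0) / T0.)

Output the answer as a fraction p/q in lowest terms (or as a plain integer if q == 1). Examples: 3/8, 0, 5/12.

Chain of 4 gears, tooth counts: [9, 14, 7, 10]
  gear 0: T0=9, direction=positive, advance = 129 mod 9 = 3 teeth = 3/9 turn
  gear 1: T1=14, direction=negative, advance = 129 mod 14 = 3 teeth = 3/14 turn
  gear 2: T2=7, direction=positive, advance = 129 mod 7 = 3 teeth = 3/7 turn
  gear 3: T3=10, direction=negative, advance = 129 mod 10 = 9 teeth = 9/10 turn
Gear 0: 129 mod 9 = 3
Fraction = 3 / 9 = 1/3 (gcd(3,9)=3) = 1/3

Answer: 1/3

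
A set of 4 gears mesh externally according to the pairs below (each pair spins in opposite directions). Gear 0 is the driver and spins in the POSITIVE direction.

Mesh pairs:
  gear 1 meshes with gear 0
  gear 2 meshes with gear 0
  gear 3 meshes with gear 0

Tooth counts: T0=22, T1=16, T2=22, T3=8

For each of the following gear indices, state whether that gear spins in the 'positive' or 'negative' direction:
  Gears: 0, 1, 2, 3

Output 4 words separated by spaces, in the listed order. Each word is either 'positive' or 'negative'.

Gear 0 (driver): positive (depth 0)
  gear 1: meshes with gear 0 -> depth 1 -> negative (opposite of gear 0)
  gear 2: meshes with gear 0 -> depth 1 -> negative (opposite of gear 0)
  gear 3: meshes with gear 0 -> depth 1 -> negative (opposite of gear 0)
Queried indices 0, 1, 2, 3 -> positive, negative, negative, negative

Answer: positive negative negative negative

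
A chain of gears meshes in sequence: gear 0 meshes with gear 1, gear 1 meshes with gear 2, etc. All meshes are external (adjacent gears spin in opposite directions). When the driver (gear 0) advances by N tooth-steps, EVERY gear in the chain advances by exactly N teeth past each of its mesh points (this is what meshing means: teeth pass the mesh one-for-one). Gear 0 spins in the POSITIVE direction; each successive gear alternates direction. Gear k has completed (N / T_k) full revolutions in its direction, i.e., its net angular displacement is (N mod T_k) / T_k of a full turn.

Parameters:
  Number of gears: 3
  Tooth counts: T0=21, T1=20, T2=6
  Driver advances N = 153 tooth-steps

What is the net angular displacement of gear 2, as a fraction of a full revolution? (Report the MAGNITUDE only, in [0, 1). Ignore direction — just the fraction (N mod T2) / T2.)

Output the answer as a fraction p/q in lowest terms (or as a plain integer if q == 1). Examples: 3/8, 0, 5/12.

Answer: 1/2

Derivation:
Chain of 3 gears, tooth counts: [21, 20, 6]
  gear 0: T0=21, direction=positive, advance = 153 mod 21 = 6 teeth = 6/21 turn
  gear 1: T1=20, direction=negative, advance = 153 mod 20 = 13 teeth = 13/20 turn
  gear 2: T2=6, direction=positive, advance = 153 mod 6 = 3 teeth = 3/6 turn
Gear 2: 153 mod 6 = 3
Fraction = 3 / 6 = 1/2 (gcd(3,6)=3) = 1/2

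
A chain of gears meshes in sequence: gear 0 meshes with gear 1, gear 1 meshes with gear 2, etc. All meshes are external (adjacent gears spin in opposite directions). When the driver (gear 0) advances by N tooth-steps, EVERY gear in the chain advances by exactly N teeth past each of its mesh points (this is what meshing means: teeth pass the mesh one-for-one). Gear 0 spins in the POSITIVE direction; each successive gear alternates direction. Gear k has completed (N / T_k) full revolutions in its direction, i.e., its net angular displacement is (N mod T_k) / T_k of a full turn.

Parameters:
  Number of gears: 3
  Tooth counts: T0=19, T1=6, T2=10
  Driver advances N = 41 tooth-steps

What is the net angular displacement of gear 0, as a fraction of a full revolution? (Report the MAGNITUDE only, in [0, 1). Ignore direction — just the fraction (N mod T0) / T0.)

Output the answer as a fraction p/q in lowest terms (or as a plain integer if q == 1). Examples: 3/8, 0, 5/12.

Answer: 3/19

Derivation:
Chain of 3 gears, tooth counts: [19, 6, 10]
  gear 0: T0=19, direction=positive, advance = 41 mod 19 = 3 teeth = 3/19 turn
  gear 1: T1=6, direction=negative, advance = 41 mod 6 = 5 teeth = 5/6 turn
  gear 2: T2=10, direction=positive, advance = 41 mod 10 = 1 teeth = 1/10 turn
Gear 0: 41 mod 19 = 3
Fraction = 3 / 19 = 3/19 (gcd(3,19)=1) = 3/19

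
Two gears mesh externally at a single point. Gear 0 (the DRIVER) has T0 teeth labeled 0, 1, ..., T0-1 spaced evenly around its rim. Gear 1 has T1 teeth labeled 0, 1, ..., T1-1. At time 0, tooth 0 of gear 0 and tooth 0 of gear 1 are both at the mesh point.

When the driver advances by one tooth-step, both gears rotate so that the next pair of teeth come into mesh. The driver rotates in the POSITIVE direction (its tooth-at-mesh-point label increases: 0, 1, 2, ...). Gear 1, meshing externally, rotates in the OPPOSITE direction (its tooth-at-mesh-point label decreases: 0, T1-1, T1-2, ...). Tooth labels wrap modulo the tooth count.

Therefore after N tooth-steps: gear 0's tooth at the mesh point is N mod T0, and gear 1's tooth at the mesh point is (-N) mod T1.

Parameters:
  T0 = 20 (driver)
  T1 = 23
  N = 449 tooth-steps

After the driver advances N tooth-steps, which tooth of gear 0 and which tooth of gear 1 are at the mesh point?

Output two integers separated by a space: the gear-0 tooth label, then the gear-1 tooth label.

Gear 0 (driver, T0=20): tooth at mesh = N mod T0
  449 = 22 * 20 + 9, so 449 mod 20 = 9
  gear 0 tooth = 9
Gear 1 (driven, T1=23): tooth at mesh = (-N) mod T1
  449 = 19 * 23 + 12, so 449 mod 23 = 12
  (-449) mod 23 = (-12) mod 23 = 23 - 12 = 11
Mesh after 449 steps: gear-0 tooth 9 meets gear-1 tooth 11

Answer: 9 11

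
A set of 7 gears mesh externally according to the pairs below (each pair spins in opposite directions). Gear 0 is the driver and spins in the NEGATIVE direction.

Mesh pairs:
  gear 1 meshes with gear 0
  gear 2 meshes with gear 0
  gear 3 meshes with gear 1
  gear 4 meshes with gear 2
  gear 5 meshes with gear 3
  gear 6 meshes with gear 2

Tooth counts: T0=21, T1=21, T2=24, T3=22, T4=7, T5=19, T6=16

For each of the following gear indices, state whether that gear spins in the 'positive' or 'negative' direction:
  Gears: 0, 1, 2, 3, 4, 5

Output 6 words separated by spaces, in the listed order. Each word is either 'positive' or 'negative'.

Gear 0 (driver): negative (depth 0)
  gear 1: meshes with gear 0 -> depth 1 -> positive (opposite of gear 0)
  gear 2: meshes with gear 0 -> depth 1 -> positive (opposite of gear 0)
  gear 3: meshes with gear 1 -> depth 2 -> negative (opposite of gear 1)
  gear 4: meshes with gear 2 -> depth 2 -> negative (opposite of gear 2)
  gear 5: meshes with gear 3 -> depth 3 -> positive (opposite of gear 3)
  gear 6: meshes with gear 2 -> depth 2 -> negative (opposite of gear 2)
Queried indices 0, 1, 2, 3, 4, 5 -> negative, positive, positive, negative, negative, positive

Answer: negative positive positive negative negative positive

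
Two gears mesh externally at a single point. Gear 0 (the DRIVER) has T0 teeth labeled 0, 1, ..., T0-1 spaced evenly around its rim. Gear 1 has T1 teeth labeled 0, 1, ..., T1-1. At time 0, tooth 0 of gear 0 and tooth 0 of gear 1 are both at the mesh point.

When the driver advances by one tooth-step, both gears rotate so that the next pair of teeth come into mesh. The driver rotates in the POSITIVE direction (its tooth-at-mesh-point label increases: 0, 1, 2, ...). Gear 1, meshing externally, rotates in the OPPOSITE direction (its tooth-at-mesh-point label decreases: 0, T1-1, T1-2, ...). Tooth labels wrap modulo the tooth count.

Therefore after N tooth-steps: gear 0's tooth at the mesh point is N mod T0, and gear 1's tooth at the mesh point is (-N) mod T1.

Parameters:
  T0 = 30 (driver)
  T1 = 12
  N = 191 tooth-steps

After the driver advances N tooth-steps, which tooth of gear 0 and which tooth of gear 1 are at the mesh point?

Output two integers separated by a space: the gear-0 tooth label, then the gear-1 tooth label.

Gear 0 (driver, T0=30): tooth at mesh = N mod T0
  191 = 6 * 30 + 11, so 191 mod 30 = 11
  gear 0 tooth = 11
Gear 1 (driven, T1=12): tooth at mesh = (-N) mod T1
  191 = 15 * 12 + 11, so 191 mod 12 = 11
  (-191) mod 12 = (-11) mod 12 = 12 - 11 = 1
Mesh after 191 steps: gear-0 tooth 11 meets gear-1 tooth 1

Answer: 11 1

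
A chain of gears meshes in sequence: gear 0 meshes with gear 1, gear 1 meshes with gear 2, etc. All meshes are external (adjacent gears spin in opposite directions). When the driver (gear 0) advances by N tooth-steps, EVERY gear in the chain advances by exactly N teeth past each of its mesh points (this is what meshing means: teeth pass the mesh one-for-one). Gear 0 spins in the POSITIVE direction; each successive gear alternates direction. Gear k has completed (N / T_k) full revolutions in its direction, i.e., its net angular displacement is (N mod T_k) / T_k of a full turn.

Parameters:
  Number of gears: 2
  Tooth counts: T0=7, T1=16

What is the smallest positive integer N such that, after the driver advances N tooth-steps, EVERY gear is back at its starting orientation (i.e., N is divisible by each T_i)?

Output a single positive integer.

Answer: 112

Derivation:
Gear k returns to start when N is a multiple of T_k.
All gears at start simultaneously when N is a common multiple of [7, 16]; the smallest such N is lcm(7, 16).
Start: lcm = T0 = 7
Fold in T1=16: gcd(7, 16) = 1; lcm(7, 16) = 7 * 16 / 1 = 112 / 1 = 112
Full cycle length = 112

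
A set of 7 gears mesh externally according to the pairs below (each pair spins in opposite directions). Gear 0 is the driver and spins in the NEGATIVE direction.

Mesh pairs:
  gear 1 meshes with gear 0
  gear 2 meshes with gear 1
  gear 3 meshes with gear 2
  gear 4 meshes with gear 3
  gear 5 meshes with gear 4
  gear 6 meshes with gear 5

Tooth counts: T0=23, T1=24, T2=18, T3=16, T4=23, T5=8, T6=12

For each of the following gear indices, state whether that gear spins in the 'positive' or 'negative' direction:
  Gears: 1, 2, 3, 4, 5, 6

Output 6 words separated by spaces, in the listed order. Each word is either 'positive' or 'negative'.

Answer: positive negative positive negative positive negative

Derivation:
Gear 0 (driver): negative (depth 0)
  gear 1: meshes with gear 0 -> depth 1 -> positive (opposite of gear 0)
  gear 2: meshes with gear 1 -> depth 2 -> negative (opposite of gear 1)
  gear 3: meshes with gear 2 -> depth 3 -> positive (opposite of gear 2)
  gear 4: meshes with gear 3 -> depth 4 -> negative (opposite of gear 3)
  gear 5: meshes with gear 4 -> depth 5 -> positive (opposite of gear 4)
  gear 6: meshes with gear 5 -> depth 6 -> negative (opposite of gear 5)
Queried indices 1, 2, 3, 4, 5, 6 -> positive, negative, positive, negative, positive, negative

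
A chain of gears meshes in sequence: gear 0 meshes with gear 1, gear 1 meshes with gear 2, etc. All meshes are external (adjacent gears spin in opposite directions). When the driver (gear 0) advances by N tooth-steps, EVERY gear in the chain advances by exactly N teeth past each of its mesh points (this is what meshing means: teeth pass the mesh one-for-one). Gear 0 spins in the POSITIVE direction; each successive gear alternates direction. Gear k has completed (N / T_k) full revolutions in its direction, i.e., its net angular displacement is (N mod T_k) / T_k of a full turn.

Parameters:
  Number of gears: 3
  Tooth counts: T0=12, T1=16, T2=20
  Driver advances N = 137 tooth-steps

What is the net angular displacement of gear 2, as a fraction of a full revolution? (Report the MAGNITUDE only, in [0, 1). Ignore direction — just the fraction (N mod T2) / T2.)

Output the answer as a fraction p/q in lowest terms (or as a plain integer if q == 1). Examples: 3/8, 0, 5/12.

Chain of 3 gears, tooth counts: [12, 16, 20]
  gear 0: T0=12, direction=positive, advance = 137 mod 12 = 5 teeth = 5/12 turn
  gear 1: T1=16, direction=negative, advance = 137 mod 16 = 9 teeth = 9/16 turn
  gear 2: T2=20, direction=positive, advance = 137 mod 20 = 17 teeth = 17/20 turn
Gear 2: 137 mod 20 = 17
Fraction = 17 / 20 = 17/20 (gcd(17,20)=1) = 17/20

Answer: 17/20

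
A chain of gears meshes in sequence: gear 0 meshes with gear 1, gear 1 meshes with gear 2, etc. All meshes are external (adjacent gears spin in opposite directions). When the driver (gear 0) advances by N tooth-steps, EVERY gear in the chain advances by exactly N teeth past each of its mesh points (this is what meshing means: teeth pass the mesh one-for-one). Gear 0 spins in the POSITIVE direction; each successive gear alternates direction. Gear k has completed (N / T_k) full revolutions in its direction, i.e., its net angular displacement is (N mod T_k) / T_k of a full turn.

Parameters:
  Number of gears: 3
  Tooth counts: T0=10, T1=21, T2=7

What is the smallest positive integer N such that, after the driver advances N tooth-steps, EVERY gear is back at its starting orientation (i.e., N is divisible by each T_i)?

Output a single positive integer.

Answer: 210

Derivation:
Gear k returns to start when N is a multiple of T_k.
All gears at start simultaneously when N is a common multiple of [10, 21, 7]; the smallest such N is lcm(10, 21, 7).
Start: lcm = T0 = 10
Fold in T1=21: gcd(10, 21) = 1; lcm(10, 21) = 10 * 21 / 1 = 210 / 1 = 210
Fold in T2=7: gcd(210, 7) = 7; lcm(210, 7) = 210 * 7 / 7 = 1470 / 7 = 210
Full cycle length = 210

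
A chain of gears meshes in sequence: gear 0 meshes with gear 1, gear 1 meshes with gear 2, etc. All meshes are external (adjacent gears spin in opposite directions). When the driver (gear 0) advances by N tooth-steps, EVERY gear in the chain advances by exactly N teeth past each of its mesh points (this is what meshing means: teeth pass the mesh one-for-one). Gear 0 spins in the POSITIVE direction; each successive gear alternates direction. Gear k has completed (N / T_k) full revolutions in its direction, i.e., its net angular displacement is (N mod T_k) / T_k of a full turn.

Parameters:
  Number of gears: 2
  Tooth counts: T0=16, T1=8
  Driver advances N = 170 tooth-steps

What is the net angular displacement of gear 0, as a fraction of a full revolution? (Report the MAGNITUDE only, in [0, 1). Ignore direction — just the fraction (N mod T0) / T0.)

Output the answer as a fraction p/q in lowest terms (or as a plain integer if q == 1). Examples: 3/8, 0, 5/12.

Chain of 2 gears, tooth counts: [16, 8]
  gear 0: T0=16, direction=positive, advance = 170 mod 16 = 10 teeth = 10/16 turn
  gear 1: T1=8, direction=negative, advance = 170 mod 8 = 2 teeth = 2/8 turn
Gear 0: 170 mod 16 = 10
Fraction = 10 / 16 = 5/8 (gcd(10,16)=2) = 5/8

Answer: 5/8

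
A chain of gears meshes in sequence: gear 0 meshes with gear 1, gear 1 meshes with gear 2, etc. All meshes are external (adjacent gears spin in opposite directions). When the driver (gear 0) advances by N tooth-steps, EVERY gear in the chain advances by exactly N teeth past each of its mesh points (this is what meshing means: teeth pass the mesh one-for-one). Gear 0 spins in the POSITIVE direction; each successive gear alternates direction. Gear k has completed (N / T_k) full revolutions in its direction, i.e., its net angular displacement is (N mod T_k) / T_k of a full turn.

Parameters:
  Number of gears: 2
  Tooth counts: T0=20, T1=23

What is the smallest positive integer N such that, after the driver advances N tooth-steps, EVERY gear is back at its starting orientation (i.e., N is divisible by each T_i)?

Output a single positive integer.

Answer: 460

Derivation:
Gear k returns to start when N is a multiple of T_k.
All gears at start simultaneously when N is a common multiple of [20, 23]; the smallest such N is lcm(20, 23).
Start: lcm = T0 = 20
Fold in T1=23: gcd(20, 23) = 1; lcm(20, 23) = 20 * 23 / 1 = 460 / 1 = 460
Full cycle length = 460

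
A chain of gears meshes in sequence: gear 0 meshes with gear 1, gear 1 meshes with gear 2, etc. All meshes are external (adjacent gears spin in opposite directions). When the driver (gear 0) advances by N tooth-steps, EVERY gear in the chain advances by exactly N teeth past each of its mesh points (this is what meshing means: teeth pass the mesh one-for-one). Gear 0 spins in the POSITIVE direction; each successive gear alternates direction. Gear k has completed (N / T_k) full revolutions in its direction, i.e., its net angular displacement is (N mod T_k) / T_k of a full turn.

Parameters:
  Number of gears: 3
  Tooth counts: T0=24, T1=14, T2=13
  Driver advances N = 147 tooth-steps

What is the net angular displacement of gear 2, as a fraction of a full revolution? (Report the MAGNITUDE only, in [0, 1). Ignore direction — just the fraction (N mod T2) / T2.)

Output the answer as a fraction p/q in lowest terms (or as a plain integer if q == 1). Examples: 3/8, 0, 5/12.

Answer: 4/13

Derivation:
Chain of 3 gears, tooth counts: [24, 14, 13]
  gear 0: T0=24, direction=positive, advance = 147 mod 24 = 3 teeth = 3/24 turn
  gear 1: T1=14, direction=negative, advance = 147 mod 14 = 7 teeth = 7/14 turn
  gear 2: T2=13, direction=positive, advance = 147 mod 13 = 4 teeth = 4/13 turn
Gear 2: 147 mod 13 = 4
Fraction = 4 / 13 = 4/13 (gcd(4,13)=1) = 4/13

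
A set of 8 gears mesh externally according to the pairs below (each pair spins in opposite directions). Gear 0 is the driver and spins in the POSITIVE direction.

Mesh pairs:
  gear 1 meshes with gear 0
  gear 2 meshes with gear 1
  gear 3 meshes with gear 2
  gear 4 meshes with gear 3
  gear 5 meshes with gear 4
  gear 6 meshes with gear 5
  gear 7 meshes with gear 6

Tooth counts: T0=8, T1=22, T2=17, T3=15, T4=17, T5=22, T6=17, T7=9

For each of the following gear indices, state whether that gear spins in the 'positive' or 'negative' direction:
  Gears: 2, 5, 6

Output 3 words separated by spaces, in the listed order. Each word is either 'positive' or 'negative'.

Gear 0 (driver): positive (depth 0)
  gear 1: meshes with gear 0 -> depth 1 -> negative (opposite of gear 0)
  gear 2: meshes with gear 1 -> depth 2 -> positive (opposite of gear 1)
  gear 3: meshes with gear 2 -> depth 3 -> negative (opposite of gear 2)
  gear 4: meshes with gear 3 -> depth 4 -> positive (opposite of gear 3)
  gear 5: meshes with gear 4 -> depth 5 -> negative (opposite of gear 4)
  gear 6: meshes with gear 5 -> depth 6 -> positive (opposite of gear 5)
  gear 7: meshes with gear 6 -> depth 7 -> negative (opposite of gear 6)
Queried indices 2, 5, 6 -> positive, negative, positive

Answer: positive negative positive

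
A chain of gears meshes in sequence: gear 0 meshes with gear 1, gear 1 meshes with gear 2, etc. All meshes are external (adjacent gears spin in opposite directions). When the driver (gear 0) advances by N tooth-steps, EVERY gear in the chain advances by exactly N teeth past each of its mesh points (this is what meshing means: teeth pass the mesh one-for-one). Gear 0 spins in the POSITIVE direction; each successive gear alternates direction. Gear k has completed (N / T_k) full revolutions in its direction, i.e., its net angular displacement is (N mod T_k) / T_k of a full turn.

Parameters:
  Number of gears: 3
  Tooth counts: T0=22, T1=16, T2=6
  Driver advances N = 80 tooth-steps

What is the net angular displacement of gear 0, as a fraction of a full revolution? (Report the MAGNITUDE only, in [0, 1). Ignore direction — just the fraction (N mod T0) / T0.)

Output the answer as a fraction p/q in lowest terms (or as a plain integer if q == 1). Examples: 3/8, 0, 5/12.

Answer: 7/11

Derivation:
Chain of 3 gears, tooth counts: [22, 16, 6]
  gear 0: T0=22, direction=positive, advance = 80 mod 22 = 14 teeth = 14/22 turn
  gear 1: T1=16, direction=negative, advance = 80 mod 16 = 0 teeth = 0/16 turn
  gear 2: T2=6, direction=positive, advance = 80 mod 6 = 2 teeth = 2/6 turn
Gear 0: 80 mod 22 = 14
Fraction = 14 / 22 = 7/11 (gcd(14,22)=2) = 7/11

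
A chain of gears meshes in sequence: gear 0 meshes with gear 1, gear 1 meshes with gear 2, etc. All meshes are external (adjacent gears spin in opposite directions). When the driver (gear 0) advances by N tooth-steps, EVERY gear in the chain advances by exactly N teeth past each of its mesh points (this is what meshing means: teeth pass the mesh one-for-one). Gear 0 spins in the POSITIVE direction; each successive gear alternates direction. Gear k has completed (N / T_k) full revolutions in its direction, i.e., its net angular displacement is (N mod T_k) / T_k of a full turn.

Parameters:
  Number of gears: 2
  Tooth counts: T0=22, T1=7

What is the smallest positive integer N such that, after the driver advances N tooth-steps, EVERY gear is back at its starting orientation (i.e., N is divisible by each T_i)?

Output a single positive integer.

Gear k returns to start when N is a multiple of T_k.
All gears at start simultaneously when N is a common multiple of [22, 7]; the smallest such N is lcm(22, 7).
Start: lcm = T0 = 22
Fold in T1=7: gcd(22, 7) = 1; lcm(22, 7) = 22 * 7 / 1 = 154 / 1 = 154
Full cycle length = 154

Answer: 154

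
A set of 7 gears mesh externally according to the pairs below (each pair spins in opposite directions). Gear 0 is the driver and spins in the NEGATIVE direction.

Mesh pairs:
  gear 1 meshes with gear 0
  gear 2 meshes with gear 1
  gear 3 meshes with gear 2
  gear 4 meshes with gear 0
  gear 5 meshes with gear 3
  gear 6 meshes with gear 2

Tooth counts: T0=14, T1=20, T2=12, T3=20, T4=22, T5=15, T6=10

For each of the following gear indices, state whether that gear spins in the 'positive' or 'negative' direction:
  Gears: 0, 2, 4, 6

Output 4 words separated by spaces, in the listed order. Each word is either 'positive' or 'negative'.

Answer: negative negative positive positive

Derivation:
Gear 0 (driver): negative (depth 0)
  gear 1: meshes with gear 0 -> depth 1 -> positive (opposite of gear 0)
  gear 2: meshes with gear 1 -> depth 2 -> negative (opposite of gear 1)
  gear 3: meshes with gear 2 -> depth 3 -> positive (opposite of gear 2)
  gear 4: meshes with gear 0 -> depth 1 -> positive (opposite of gear 0)
  gear 5: meshes with gear 3 -> depth 4 -> negative (opposite of gear 3)
  gear 6: meshes with gear 2 -> depth 3 -> positive (opposite of gear 2)
Queried indices 0, 2, 4, 6 -> negative, negative, positive, positive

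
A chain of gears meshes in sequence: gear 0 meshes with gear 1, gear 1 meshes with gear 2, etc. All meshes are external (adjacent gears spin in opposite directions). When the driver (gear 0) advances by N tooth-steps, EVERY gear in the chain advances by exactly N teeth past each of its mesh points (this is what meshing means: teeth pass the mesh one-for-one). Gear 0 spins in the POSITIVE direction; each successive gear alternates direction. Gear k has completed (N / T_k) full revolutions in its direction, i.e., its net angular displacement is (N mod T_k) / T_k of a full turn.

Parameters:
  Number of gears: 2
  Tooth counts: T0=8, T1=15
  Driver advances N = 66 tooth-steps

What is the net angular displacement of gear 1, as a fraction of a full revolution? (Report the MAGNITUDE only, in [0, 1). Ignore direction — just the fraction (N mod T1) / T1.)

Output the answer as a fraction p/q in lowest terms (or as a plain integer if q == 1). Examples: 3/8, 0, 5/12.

Answer: 2/5

Derivation:
Chain of 2 gears, tooth counts: [8, 15]
  gear 0: T0=8, direction=positive, advance = 66 mod 8 = 2 teeth = 2/8 turn
  gear 1: T1=15, direction=negative, advance = 66 mod 15 = 6 teeth = 6/15 turn
Gear 1: 66 mod 15 = 6
Fraction = 6 / 15 = 2/5 (gcd(6,15)=3) = 2/5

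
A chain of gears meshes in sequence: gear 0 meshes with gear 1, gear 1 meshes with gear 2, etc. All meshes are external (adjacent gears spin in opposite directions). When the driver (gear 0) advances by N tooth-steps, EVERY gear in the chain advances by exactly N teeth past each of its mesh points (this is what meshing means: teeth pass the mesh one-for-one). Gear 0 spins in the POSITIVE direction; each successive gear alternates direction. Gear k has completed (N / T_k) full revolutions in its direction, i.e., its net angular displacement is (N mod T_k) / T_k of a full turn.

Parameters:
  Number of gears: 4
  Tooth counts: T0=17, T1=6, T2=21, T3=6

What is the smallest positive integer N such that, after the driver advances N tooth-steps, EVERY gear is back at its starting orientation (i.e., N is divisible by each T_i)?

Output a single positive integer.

Answer: 714

Derivation:
Gear k returns to start when N is a multiple of T_k.
All gears at start simultaneously when N is a common multiple of [17, 6, 21, 6]; the smallest such N is lcm(17, 6, 21, 6).
Start: lcm = T0 = 17
Fold in T1=6: gcd(17, 6) = 1; lcm(17, 6) = 17 * 6 / 1 = 102 / 1 = 102
Fold in T2=21: gcd(102, 21) = 3; lcm(102, 21) = 102 * 21 / 3 = 2142 / 3 = 714
Fold in T3=6: gcd(714, 6) = 6; lcm(714, 6) = 714 * 6 / 6 = 4284 / 6 = 714
Full cycle length = 714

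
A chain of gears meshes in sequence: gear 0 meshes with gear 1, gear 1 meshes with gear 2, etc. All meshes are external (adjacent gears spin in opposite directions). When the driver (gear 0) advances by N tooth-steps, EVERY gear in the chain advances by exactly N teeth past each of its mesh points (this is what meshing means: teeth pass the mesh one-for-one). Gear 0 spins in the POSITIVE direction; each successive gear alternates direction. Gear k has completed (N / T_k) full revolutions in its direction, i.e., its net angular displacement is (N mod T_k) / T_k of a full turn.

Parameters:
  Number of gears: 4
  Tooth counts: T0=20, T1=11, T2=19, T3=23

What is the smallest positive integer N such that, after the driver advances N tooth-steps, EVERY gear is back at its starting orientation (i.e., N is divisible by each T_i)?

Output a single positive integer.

Answer: 96140

Derivation:
Gear k returns to start when N is a multiple of T_k.
All gears at start simultaneously when N is a common multiple of [20, 11, 19, 23]; the smallest such N is lcm(20, 11, 19, 23).
Start: lcm = T0 = 20
Fold in T1=11: gcd(20, 11) = 1; lcm(20, 11) = 20 * 11 / 1 = 220 / 1 = 220
Fold in T2=19: gcd(220, 19) = 1; lcm(220, 19) = 220 * 19 / 1 = 4180 / 1 = 4180
Fold in T3=23: gcd(4180, 23) = 1; lcm(4180, 23) = 4180 * 23 / 1 = 96140 / 1 = 96140
Full cycle length = 96140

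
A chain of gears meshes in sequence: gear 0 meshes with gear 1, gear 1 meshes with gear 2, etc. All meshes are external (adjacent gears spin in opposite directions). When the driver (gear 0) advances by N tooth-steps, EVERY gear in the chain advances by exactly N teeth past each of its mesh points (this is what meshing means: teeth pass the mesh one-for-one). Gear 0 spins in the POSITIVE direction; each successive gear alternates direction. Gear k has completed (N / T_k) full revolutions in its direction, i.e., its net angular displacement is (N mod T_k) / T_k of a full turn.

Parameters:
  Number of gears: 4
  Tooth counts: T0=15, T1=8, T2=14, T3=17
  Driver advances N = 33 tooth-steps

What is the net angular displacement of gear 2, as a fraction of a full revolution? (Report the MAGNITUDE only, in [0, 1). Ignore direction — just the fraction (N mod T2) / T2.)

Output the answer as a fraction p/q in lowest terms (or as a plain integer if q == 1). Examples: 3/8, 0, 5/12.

Chain of 4 gears, tooth counts: [15, 8, 14, 17]
  gear 0: T0=15, direction=positive, advance = 33 mod 15 = 3 teeth = 3/15 turn
  gear 1: T1=8, direction=negative, advance = 33 mod 8 = 1 teeth = 1/8 turn
  gear 2: T2=14, direction=positive, advance = 33 mod 14 = 5 teeth = 5/14 turn
  gear 3: T3=17, direction=negative, advance = 33 mod 17 = 16 teeth = 16/17 turn
Gear 2: 33 mod 14 = 5
Fraction = 5 / 14 = 5/14 (gcd(5,14)=1) = 5/14

Answer: 5/14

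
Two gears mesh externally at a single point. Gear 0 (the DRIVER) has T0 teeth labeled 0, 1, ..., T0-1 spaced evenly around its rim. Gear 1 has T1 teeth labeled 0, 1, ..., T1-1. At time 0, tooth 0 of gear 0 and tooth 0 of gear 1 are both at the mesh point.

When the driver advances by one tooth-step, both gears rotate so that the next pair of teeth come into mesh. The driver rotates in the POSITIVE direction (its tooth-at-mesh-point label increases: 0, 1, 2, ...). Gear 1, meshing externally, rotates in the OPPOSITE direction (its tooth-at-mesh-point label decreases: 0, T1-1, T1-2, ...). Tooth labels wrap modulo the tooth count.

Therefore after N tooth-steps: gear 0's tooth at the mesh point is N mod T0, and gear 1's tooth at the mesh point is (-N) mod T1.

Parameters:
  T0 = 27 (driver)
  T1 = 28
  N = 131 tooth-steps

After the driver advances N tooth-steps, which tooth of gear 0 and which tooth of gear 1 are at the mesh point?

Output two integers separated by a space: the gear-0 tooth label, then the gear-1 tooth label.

Answer: 23 9

Derivation:
Gear 0 (driver, T0=27): tooth at mesh = N mod T0
  131 = 4 * 27 + 23, so 131 mod 27 = 23
  gear 0 tooth = 23
Gear 1 (driven, T1=28): tooth at mesh = (-N) mod T1
  131 = 4 * 28 + 19, so 131 mod 28 = 19
  (-131) mod 28 = (-19) mod 28 = 28 - 19 = 9
Mesh after 131 steps: gear-0 tooth 23 meets gear-1 tooth 9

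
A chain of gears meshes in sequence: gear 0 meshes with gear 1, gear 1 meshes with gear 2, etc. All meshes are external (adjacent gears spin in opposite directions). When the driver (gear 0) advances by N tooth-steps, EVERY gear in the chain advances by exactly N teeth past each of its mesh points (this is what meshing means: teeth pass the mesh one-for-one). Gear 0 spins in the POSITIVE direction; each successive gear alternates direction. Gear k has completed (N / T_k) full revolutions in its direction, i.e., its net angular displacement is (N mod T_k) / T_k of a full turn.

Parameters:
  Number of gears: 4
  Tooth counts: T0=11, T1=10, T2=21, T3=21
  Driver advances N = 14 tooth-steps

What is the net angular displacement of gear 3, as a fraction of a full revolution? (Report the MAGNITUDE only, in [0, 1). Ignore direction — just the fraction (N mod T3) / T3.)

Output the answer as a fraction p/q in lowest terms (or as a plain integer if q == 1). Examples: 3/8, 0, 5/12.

Chain of 4 gears, tooth counts: [11, 10, 21, 21]
  gear 0: T0=11, direction=positive, advance = 14 mod 11 = 3 teeth = 3/11 turn
  gear 1: T1=10, direction=negative, advance = 14 mod 10 = 4 teeth = 4/10 turn
  gear 2: T2=21, direction=positive, advance = 14 mod 21 = 14 teeth = 14/21 turn
  gear 3: T3=21, direction=negative, advance = 14 mod 21 = 14 teeth = 14/21 turn
Gear 3: 14 mod 21 = 14
Fraction = 14 / 21 = 2/3 (gcd(14,21)=7) = 2/3

Answer: 2/3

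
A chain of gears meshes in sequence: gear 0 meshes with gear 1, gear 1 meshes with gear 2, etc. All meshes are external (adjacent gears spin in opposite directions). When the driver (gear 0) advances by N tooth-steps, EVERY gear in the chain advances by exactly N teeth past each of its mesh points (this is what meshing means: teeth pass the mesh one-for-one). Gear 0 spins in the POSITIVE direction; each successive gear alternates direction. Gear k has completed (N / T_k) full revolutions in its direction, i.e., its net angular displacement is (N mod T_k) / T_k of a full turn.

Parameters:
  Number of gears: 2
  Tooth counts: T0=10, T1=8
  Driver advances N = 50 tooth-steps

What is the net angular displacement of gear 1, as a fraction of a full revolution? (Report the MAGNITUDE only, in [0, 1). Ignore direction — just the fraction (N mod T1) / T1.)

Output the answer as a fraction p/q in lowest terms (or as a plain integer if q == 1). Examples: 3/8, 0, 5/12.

Chain of 2 gears, tooth counts: [10, 8]
  gear 0: T0=10, direction=positive, advance = 50 mod 10 = 0 teeth = 0/10 turn
  gear 1: T1=8, direction=negative, advance = 50 mod 8 = 2 teeth = 2/8 turn
Gear 1: 50 mod 8 = 2
Fraction = 2 / 8 = 1/4 (gcd(2,8)=2) = 1/4

Answer: 1/4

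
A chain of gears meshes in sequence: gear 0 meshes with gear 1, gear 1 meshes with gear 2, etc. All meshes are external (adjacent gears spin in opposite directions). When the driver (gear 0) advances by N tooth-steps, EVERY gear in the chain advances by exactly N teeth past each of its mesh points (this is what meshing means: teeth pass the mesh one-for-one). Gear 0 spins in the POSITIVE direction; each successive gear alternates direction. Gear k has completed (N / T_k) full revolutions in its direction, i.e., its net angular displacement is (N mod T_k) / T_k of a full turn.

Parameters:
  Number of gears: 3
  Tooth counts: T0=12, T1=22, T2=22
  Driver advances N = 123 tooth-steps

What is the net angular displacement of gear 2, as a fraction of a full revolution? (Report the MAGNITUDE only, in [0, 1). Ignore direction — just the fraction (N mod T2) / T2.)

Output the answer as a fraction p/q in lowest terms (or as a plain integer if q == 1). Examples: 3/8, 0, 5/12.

Answer: 13/22

Derivation:
Chain of 3 gears, tooth counts: [12, 22, 22]
  gear 0: T0=12, direction=positive, advance = 123 mod 12 = 3 teeth = 3/12 turn
  gear 1: T1=22, direction=negative, advance = 123 mod 22 = 13 teeth = 13/22 turn
  gear 2: T2=22, direction=positive, advance = 123 mod 22 = 13 teeth = 13/22 turn
Gear 2: 123 mod 22 = 13
Fraction = 13 / 22 = 13/22 (gcd(13,22)=1) = 13/22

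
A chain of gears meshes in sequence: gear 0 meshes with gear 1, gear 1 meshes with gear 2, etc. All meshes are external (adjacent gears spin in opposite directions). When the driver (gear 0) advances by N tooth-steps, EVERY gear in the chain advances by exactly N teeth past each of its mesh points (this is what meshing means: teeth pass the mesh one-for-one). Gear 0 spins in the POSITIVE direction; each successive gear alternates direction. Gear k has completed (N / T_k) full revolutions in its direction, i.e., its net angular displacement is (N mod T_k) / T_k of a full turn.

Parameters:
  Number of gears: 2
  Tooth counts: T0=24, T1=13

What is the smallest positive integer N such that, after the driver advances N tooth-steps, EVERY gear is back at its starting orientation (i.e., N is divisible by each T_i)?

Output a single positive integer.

Gear k returns to start when N is a multiple of T_k.
All gears at start simultaneously when N is a common multiple of [24, 13]; the smallest such N is lcm(24, 13).
Start: lcm = T0 = 24
Fold in T1=13: gcd(24, 13) = 1; lcm(24, 13) = 24 * 13 / 1 = 312 / 1 = 312
Full cycle length = 312

Answer: 312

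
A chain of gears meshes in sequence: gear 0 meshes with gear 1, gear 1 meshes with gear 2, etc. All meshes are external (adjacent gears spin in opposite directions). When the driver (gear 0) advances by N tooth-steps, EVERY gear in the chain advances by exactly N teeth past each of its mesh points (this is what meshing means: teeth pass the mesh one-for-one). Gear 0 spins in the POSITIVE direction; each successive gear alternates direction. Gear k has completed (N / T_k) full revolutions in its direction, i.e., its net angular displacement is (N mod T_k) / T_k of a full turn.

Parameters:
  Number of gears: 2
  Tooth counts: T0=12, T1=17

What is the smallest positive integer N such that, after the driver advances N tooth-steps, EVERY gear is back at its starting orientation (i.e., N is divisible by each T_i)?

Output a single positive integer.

Answer: 204

Derivation:
Gear k returns to start when N is a multiple of T_k.
All gears at start simultaneously when N is a common multiple of [12, 17]; the smallest such N is lcm(12, 17).
Start: lcm = T0 = 12
Fold in T1=17: gcd(12, 17) = 1; lcm(12, 17) = 12 * 17 / 1 = 204 / 1 = 204
Full cycle length = 204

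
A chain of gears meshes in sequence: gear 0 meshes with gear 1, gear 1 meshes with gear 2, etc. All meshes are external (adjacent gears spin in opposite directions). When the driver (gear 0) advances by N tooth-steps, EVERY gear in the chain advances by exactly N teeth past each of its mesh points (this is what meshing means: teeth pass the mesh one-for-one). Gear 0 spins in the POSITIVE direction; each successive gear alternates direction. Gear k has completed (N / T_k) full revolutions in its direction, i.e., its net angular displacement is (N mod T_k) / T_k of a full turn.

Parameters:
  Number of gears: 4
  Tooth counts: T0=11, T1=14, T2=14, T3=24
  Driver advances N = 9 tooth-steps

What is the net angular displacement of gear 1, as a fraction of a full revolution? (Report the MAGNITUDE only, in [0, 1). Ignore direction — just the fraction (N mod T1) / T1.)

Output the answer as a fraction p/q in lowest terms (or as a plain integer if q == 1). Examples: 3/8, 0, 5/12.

Answer: 9/14

Derivation:
Chain of 4 gears, tooth counts: [11, 14, 14, 24]
  gear 0: T0=11, direction=positive, advance = 9 mod 11 = 9 teeth = 9/11 turn
  gear 1: T1=14, direction=negative, advance = 9 mod 14 = 9 teeth = 9/14 turn
  gear 2: T2=14, direction=positive, advance = 9 mod 14 = 9 teeth = 9/14 turn
  gear 3: T3=24, direction=negative, advance = 9 mod 24 = 9 teeth = 9/24 turn
Gear 1: 9 mod 14 = 9
Fraction = 9 / 14 = 9/14 (gcd(9,14)=1) = 9/14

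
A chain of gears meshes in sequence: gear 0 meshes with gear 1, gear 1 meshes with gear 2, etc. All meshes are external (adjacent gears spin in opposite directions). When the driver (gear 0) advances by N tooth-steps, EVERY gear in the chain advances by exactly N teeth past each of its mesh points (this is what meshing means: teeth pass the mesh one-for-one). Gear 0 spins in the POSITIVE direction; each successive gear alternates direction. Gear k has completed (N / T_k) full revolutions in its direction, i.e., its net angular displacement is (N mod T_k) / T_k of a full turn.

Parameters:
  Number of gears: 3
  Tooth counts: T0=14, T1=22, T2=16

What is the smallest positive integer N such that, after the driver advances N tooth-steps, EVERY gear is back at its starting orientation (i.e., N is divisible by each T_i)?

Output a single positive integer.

Answer: 1232

Derivation:
Gear k returns to start when N is a multiple of T_k.
All gears at start simultaneously when N is a common multiple of [14, 22, 16]; the smallest such N is lcm(14, 22, 16).
Start: lcm = T0 = 14
Fold in T1=22: gcd(14, 22) = 2; lcm(14, 22) = 14 * 22 / 2 = 308 / 2 = 154
Fold in T2=16: gcd(154, 16) = 2; lcm(154, 16) = 154 * 16 / 2 = 2464 / 2 = 1232
Full cycle length = 1232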